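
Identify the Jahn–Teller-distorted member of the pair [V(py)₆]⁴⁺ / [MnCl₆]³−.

[MnCl₆]³−

[V(py)₆]⁴⁺: Pyridine is neutral; balancing the +4 overall charge requires V(IV). V sits in group 5, so the d-electron count is 5 − 4 = 1. The d¹ configuration leaves the e_g set evenly filled (or empty) — no strong Jahn–Teller driving force.
[MnCl₆]³−: Summing ligand charges against the −3 overall charge gives an oxidation state of +3 for manganese. Mn sits in group 7, so the d-electron count is 7 − 3 = 4. Chloride is a weak-field ligand for a first-row metal, so the complex is high-spin. The t₂g³e_g¹ (high-spin) configuration has an unevenly filled e_g set; the Jahn–Teller theorem predicts a tetragonal distortion (typically axial elongation) to lift the degeneracy.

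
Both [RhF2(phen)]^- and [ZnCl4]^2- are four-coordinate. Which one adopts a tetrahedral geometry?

For [RhF2(phen)]^-: Ligand charges: each fluoride is −1; 1,10-phenanthroline is neutral. With an overall charge of −1 the rhodium centre must be in the +1 oxidation state. Rhodium is a group-9 element; Rh(I) is therefore d⁸. A 4d d⁸ ion has a large crystal-field splitting; square planar leaves the high-energy d_{x²−y²} orbital empty and maximises CFSE. → square planar.
For [ZnCl4]^2-: Each chloride is −1; balancing the −2 overall charge requires Zn(II). Zn sits in group 12, so the d-electron count is 12 − 2 = 10. A d¹⁰ ion has no crystal-field stabilisation preference between square planar and tetrahedral, so four ligands adopt the sterically favoured tetrahedral geometry. → tetrahedral.

[ZnCl4]^2-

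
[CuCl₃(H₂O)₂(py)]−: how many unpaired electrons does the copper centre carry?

Each chloride is −1; water is neutral; pyridine is neutral; balancing the −1 overall charge requires Cu(II).
Cu sits in group 11, so the d-electron count is 11 − 2 = 9.
In an octahedral field the d⁹ configuration is t₂g⁶e_g³ (only one arrangement possible), giving 1 unpaired electron.

1 unpaired electron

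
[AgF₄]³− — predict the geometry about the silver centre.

Each fluoride is −1; balancing the −3 overall charge requires Ag(I).
Ag sits in group 11, so the d-electron count is 11 − 1 = 10.
With 4 monodentate ligands the coordination number is 4.
A d¹⁰ ion has no crystal-field stabilisation preference between square planar and tetrahedral, so four ligands adopt the sterically favoured tetrahedral geometry.

tetrahedral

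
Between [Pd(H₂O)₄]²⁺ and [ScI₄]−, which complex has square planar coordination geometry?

For [Pd(H₂O)₄]²⁺: Ligand charges: water is neutral. With an overall charge of +2 the palladium centre must be in the +2 oxidation state. Group 10 minus oxidation state 2 gives a d⁸ configuration. A 4d d⁸ ion has a large crystal-field splitting; square planar leaves the high-energy d_{x²−y²} orbital empty and maximises CFSE. → square planar.
For [ScI₄]−: Each iodide is −1; balancing the −1 overall charge requires Sc(III). Group 3 minus oxidation state 3 gives a d⁰ configuration. A d⁰ ion has no crystal-field stabilisation preference between square planar and tetrahedral, so four ligands adopt the sterically favoured tetrahedral geometry. → tetrahedral.

[Pd(H₂O)₄]²⁺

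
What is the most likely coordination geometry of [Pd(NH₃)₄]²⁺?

square planar

Ammonia is neutral; balancing the +2 overall charge requires Pd(II).
Pd sits in group 10, so the d-electron count is 10 − 2 = 8.
Coordination number: 4.
A 4d d⁸ ion has a large crystal-field splitting; square planar leaves the high-energy d_{x²−y²} orbital empty and maximises CFSE.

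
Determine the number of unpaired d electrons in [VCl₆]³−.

2

Each chloride is −1; balancing the −3 overall charge requires V(III).
Vanadium is a group-5 element; V(III) is therefore d².
In an octahedral field the d² configuration is t₂g²e_g⁰ (only one arrangement possible), giving 2 unpaired electrons.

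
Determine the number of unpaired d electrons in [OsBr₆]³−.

1

Each bromide is −1; balancing the −3 overall charge requires Os(III).
Group 8 minus oxidation state 3 gives a d⁵ configuration.
The spin state decides the count: a 5d ion has a large Δₒ and is invariably low-spin.
An octahedral low-spin d⁵ ion is t₂g⁵e_g⁰, giving 1 unpaired electron.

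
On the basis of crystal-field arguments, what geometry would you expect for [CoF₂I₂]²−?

Summing ligand charges against the −2 overall charge gives an oxidation state of +2 for cobalt.
Group 9 minus oxidation state 2 gives a d⁷ configuration.
Coordination number: 4.
Fluoride and iodide are weak-field ligands.
For a high-spin 3d d⁷ ion with weak-field ligands the small Δₜ gives little square-planar CFSE advantage, so four ligands adopt the sterically favoured tetrahedral geometry.

tetrahedral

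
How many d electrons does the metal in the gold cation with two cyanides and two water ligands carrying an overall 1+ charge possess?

Each cyanide is −1; water is neutral; balancing the +1 overall charge requires Au(III).
Group 11 minus oxidation state 3 gives a d⁸ configuration.

d8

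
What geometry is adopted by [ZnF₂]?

Ligand charges: each fluoride is −1. With an overall charge of 0 the zinc centre must be in the +2 oxidation state.
Zinc is a group-12 element; Zn(II) is therefore d¹⁰.
Coordination number: 2.
A d¹⁰ ion with only two ligands adopts a linear arrangement (sp hybridisation; no CFSE preference).

linear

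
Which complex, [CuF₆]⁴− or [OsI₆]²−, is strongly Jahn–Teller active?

[CuF₆]⁴−: Each fluoride is −1; balancing the −4 overall charge requires Cu(II). Group 11 minus oxidation state 2 gives a d⁹ configuration. The t₂g⁶e_g³ configuration has an unevenly filled e_g set; the Jahn–Teller theorem predicts a tetragonal distortion (typically axial elongation) to lift the degeneracy.
[OsI₆]²−: Each iodide is −1; balancing the −2 overall charge requires Os(IV). Osmium is a group-8 element; Os(IV) is therefore d⁴. A 5d ion has a large Δₒ and is invariably low-spin. The d⁴ configuration leaves the e_g set evenly filled (or empty) — no strong Jahn–Teller driving force.

[CuF₆]⁴−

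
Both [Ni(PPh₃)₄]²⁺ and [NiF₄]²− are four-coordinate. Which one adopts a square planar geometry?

[Ni(PPh₃)₄]²⁺

For [Ni(PPh₃)₄]²⁺: Ligand charges: triphenylphosphine is neutral. With an overall charge of +2 the nickel centre must be in the +2 oxidation state. Group 10 minus oxidation state 2 gives a d⁸ configuration. Triphenylphosphine is a strong-field ligand (high in the spectrochemical series). A 3d d⁸ ion with strong-field ligands gains enough CFSE to favour square planar over tetrahedral. → square planar.
For [NiF₄]²−: Summing ligand charges against the −2 overall charge gives an oxidation state of +2 for nickel. Nickel is a group-10 element; Ni(II) is therefore d⁸. Fluoride is a weak-field ligand. With weak-field ligands the CFSE gain from square planar is small, so a 3d d⁸ ion takes the sterically preferred tetrahedral geometry. → tetrahedral.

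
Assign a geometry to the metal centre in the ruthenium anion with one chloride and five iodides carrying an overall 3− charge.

Each chloride is −1; each iodide is −1; balancing the −3 overall charge requires Ru(III).
Group 8 minus oxidation state 3 gives a d⁵ configuration.
With 6 monodentate ligands the coordination number is 6.
Six donors around a single metal centre give an octahedral coordination sphere.

octahedral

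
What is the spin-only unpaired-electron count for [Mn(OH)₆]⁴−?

5 unpaired electrons

Each hydroxide is −1; balancing the −4 overall charge requires Mn(II).
Group 7 minus oxidation state 2 gives a d⁵ configuration.
The spin state decides the count: Hydroxide is a weak-field ligand for a first-row metal, so the complex is high-spin.
An octahedral high-spin d⁵ ion is t₂g³e_g², giving 5 unpaired electrons.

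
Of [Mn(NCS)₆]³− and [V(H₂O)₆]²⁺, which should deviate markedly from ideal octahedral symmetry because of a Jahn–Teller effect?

[Mn(NCS)₆]³−: Each isothiocyanate is −1; balancing the −3 overall charge requires Mn(III). Group 7 minus oxidation state 3 gives a d⁴ configuration. Isothiocyanate is a weak-field ligand for a first-row metal, so the complex is high-spin. The t₂g³e_g¹ (high-spin) configuration has an unevenly filled e_g set; the Jahn–Teller theorem predicts a tetragonal distortion (typically axial elongation) to lift the degeneracy.
[V(H₂O)₆]²⁺: Ligand charges: water is neutral. With an overall charge of +2 the vanadium centre must be in the +2 oxidation state. V sits in group 5, so the d-electron count is 5 − 2 = 3. The d³ configuration leaves the e_g set evenly filled (or empty) — no strong Jahn–Teller driving force.

[Mn(NCS)₆]³−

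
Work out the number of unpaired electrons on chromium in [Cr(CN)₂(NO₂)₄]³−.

Ligand charges: each cyanide is −1; each nitro (N-bound nitrite) is −1. With an overall charge of −3 the chromium centre must be in the +3 oxidation state.
Cr sits in group 6, so the d-electron count is 6 − 3 = 3.
In an octahedral field the d³ configuration is t₂g³e_g⁰ (only one arrangement possible), giving 3 unpaired electrons.

3 unpaired electrons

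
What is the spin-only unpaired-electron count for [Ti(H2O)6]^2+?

Ligand charges: water is neutral. With an overall charge of +2 the titanium centre must be in the +2 oxidation state.
Group 4 minus oxidation state 2 gives a d² configuration.
In an octahedral field the d² configuration is t₂g²e_g⁰ (only one arrangement possible), giving 2 unpaired electrons.

2 unpaired electrons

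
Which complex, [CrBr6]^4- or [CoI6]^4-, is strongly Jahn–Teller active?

[CrBr6]^4-

[CrBr6]^4-: Each bromide is −1; balancing the −4 overall charge requires Cr(II). Chromium is a group-6 element; Cr(II) is therefore d⁴. Bromide is a weak-field ligand for a first-row metal, so the complex is high-spin. The t₂g³e_g¹ (high-spin) configuration has an unevenly filled e_g set; the Jahn–Teller theorem predicts a tetragonal distortion (typically axial elongation) to lift the degeneracy.
[CoI6]^4-: Each iodide is −1; balancing the −4 overall charge requires Co(II). Cobalt is a group-9 element; Co(II) is therefore d⁷. Iodide is a weak-field ligand for a first-row metal, so the complex is high-spin. The d⁷ configuration leaves the e_g set evenly filled (or empty) — no strong Jahn–Teller driving force.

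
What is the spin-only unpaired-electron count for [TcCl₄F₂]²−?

Each chloride is −1; each fluoride is −1; balancing the −2 overall charge requires Tc(IV).
Technetium is a group-7 element; Tc(IV) is therefore d³.
In an octahedral field the d³ configuration is t₂g³e_g⁰ (only one arrangement possible), giving 3 unpaired electrons.

3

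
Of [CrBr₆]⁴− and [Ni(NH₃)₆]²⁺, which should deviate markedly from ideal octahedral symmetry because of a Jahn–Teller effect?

[CrBr₆]⁴−

[CrBr₆]⁴−: Ligand charges: each bromide is −1. With an overall charge of −4 the chromium centre must be in the +2 oxidation state. Group 6 minus oxidation state 2 gives a d⁴ configuration. Bromide is a weak-field ligand for a first-row metal, so the complex is high-spin. The t₂g³e_g¹ (high-spin) configuration has an unevenly filled e_g set; the Jahn–Teller theorem predicts a tetragonal distortion (typically axial elongation) to lift the degeneracy.
[Ni(NH₃)₆]²⁺: Ammonia is neutral; balancing the +2 overall charge requires Ni(II). Group 10 minus oxidation state 2 gives a d⁸ configuration. The d⁸ configuration leaves the e_g set evenly filled (or empty) — no strong Jahn–Teller driving force.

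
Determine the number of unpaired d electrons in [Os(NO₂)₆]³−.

1

Each nitro (N-bound nitrite) is −1; balancing the −3 overall charge requires Os(III).
Group 8 minus oxidation state 3 gives a d⁵ configuration.
The spin state decides the count: a 5d ion has a large Δₒ and is invariably low-spin.
An octahedral low-spin d⁵ ion is t₂g⁵e_g⁰, giving 1 unpaired electron.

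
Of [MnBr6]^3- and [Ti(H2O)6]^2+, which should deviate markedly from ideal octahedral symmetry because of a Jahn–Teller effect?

[MnBr6]^3-: Summing ligand charges against the −3 overall charge gives an oxidation state of +3 for manganese. Mn sits in group 7, so the d-electron count is 7 − 3 = 4. Bromide is a weak-field ligand for a first-row metal, so the complex is high-spin. The t₂g³e_g¹ (high-spin) configuration has an unevenly filled e_g set; the Jahn–Teller theorem predicts a tetragonal distortion (typically axial elongation) to lift the degeneracy.
[Ti(H2O)6]^2+: Ligand charges: water is neutral. With an overall charge of +2 the titanium centre must be in the +2 oxidation state. Group 4 minus oxidation state 2 gives a d² configuration. The d² configuration leaves the e_g set evenly filled (or empty) — no strong Jahn–Teller driving force.

[MnBr6]^3-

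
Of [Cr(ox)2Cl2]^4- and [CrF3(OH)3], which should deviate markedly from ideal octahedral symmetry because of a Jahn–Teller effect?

[Cr(ox)2Cl2]^4-

[Cr(ox)2Cl2]^4-: Summing ligand charges against the −4 overall charge gives an oxidation state of +2 for chromium. Chromium is a group-6 element; Cr(II) is therefore d⁴. Chloride and oxalate are weak-field ligands for a first-row metal, so the complex is high-spin. The t₂g³e_g¹ (high-spin) configuration has an unevenly filled e_g set; the Jahn–Teller theorem predicts a tetragonal distortion (typically axial elongation) to lift the degeneracy.
[CrF3(OH)3]: Summing ligand charges against the 0 overall charge gives an oxidation state of +6 for chromium. Chromium is a group-6 element; Cr(VI) is therefore d⁰. The d⁰ configuration leaves the e_g set evenly filled (or empty) — no strong Jahn–Teller driving force.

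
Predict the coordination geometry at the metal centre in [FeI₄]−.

Ligand charges: each iodide is −1. With an overall charge of −1 the iron centre must be in the +3 oxidation state.
Fe sits in group 8, so the d-electron count is 8 − 3 = 5.
With 4 monodentate ligands the coordination number is 4.
Iodide is a weak-field ligand.
A high-spin d⁵ ion has zero CFSE in either geometry, so four ligands adopt the sterically favoured tetrahedral geometry.

tetrahedral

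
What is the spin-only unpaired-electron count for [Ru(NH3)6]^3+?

1

Ammonia is neutral; balancing the +3 overall charge requires Ru(III).
Group 8 minus oxidation state 3 gives a d⁵ configuration.
The spin state decides the count: a 4d ion has a large Δₒ and is invariably low-spin.
An octahedral low-spin d⁵ ion is t₂g⁵e_g⁰, giving 1 unpaired electron.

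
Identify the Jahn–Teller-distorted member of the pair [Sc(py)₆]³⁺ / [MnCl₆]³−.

[MnCl₆]³−

[Sc(py)₆]³⁺: Pyridine is neutral; balancing the +3 overall charge requires Sc(III). Sc sits in group 3, so the d-electron count is 3 − 3 = 0. The d⁰ configuration leaves the e_g set evenly filled (or empty) — no strong Jahn–Teller driving force.
[MnCl₆]³−: Ligand charges: each chloride is −1. With an overall charge of −3 the manganese centre must be in the +3 oxidation state. Mn sits in group 7, so the d-electron count is 7 − 3 = 4. Chloride is a weak-field ligand for a first-row metal, so the complex is high-spin. The t₂g³e_g¹ (high-spin) configuration has an unevenly filled e_g set; the Jahn–Teller theorem predicts a tetragonal distortion (typically axial elongation) to lift the degeneracy.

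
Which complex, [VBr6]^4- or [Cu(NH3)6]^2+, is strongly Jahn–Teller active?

[Cu(NH3)6]^2+

[VBr6]^4-: Each bromide is −1; balancing the −4 overall charge requires V(II). V sits in group 5, so the d-electron count is 5 − 2 = 3. The d³ configuration leaves the e_g set evenly filled (or empty) — no strong Jahn–Teller driving force.
[Cu(NH3)6]^2+: Ligand charges: ammonia is neutral. With an overall charge of +2 the copper centre must be in the +2 oxidation state. Group 11 minus oxidation state 2 gives a d⁹ configuration. The t₂g⁶e_g³ configuration has an unevenly filled e_g set; the Jahn–Teller theorem predicts a tetragonal distortion (typically axial elongation) to lift the degeneracy.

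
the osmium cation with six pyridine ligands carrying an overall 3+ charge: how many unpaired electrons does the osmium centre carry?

Ligand charges: pyridine is neutral. With an overall charge of +3 the osmium centre must be in the +3 oxidation state.
Osmium is a group-8 element; Os(III) is therefore d⁵.
The spin state decides the count: a 5d ion has a large Δₒ and is invariably low-spin.
An octahedral low-spin d⁵ ion is t₂g⁵e_g⁰, giving 1 unpaired electron.

1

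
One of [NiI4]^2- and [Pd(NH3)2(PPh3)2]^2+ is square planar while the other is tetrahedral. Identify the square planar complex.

[Pd(NH3)2(PPh3)2]^2+

For [NiI4]^2-: Ligand charges: each iodide is −1. With an overall charge of −2 the nickel centre must be in the +2 oxidation state. Nickel is a group-10 element; Ni(II) is therefore d⁸. Iodide is a weak-field ligand. With weak-field ligands the CFSE gain from square planar is small, so a 3d d⁸ ion takes the sterically preferred tetrahedral geometry. → tetrahedral.
For [Pd(NH3)2(PPh3)2]^2+: Ammonia is neutral; triphenylphosphine is neutral; balancing the +2 overall charge requires Pd(II). Palladium is a group-10 element; Pd(II) is therefore d⁸. A 4d d⁸ ion has a large crystal-field splitting; square planar leaves the high-energy d_{x²−y²} orbital empty and maximises CFSE. → square planar.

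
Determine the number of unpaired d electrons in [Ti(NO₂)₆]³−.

Ligand charges: each nitro (N-bound nitrite) is −1. With an overall charge of −3 the titanium centre must be in the +3 oxidation state.
Group 4 minus oxidation state 3 gives a d¹ configuration.
In an octahedral field the d¹ configuration is t₂g¹e_g⁰ (only one arrangement possible), giving 1 unpaired electron.

1 unpaired electron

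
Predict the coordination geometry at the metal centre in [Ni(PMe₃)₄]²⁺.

square planar

Summing ligand charges against the +2 overall charge gives an oxidation state of +2 for nickel.
Group 10 minus oxidation state 2 gives a d⁸ configuration.
Coordination number: 4.
Trimethylphosphine is a strong-field ligand (high in the spectrochemical series).
A 3d d⁸ ion with strong-field ligands gains enough CFSE to favour square planar over tetrahedral.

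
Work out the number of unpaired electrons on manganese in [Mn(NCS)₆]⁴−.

5

Summing ligand charges against the −4 overall charge gives an oxidation state of +2 for manganese.
Group 7 minus oxidation state 2 gives a d⁵ configuration.
The spin state decides the count: Isothiocyanate is a weak-field ligand for a first-row metal, so the complex is high-spin.
An octahedral high-spin d⁵ ion is t₂g³e_g², giving 5 unpaired electrons.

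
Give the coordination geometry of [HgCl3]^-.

trigonal planar

Each chloride is −1; balancing the −1 overall charge requires Hg(II).
Mercury is a group-12 element; Hg(II) is therefore d¹⁰.
With 3 monodentate ligands the coordination number is 3.
Three ligands around a d¹⁰ centre minimise repulsion in a trigonal-planar arrangement.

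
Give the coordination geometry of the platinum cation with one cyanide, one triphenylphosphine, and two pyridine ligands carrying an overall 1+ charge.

square planar

Ligand charges: each cyanide is −1; triphenylphosphine is neutral; pyridine is neutral. With an overall charge of +1 the platinum centre must be in the +2 oxidation state.
Platinum is a group-10 element; Pt(II) is therefore d⁸.
With 4 monodentate ligands the coordination number is 4.
A 5d d⁸ ion has a large crystal-field splitting; square planar leaves the high-energy d_{x²−y²} orbital empty and maximises CFSE.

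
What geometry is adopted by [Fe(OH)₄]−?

Summing ligand charges against the −1 overall charge gives an oxidation state of +3 for iron.
Fe sits in group 8, so the d-electron count is 8 − 3 = 5.
With 4 monodentate ligands the coordination number is 4.
Hydroxide is a weak-field ligand.
A high-spin d⁵ ion has zero CFSE in either geometry, so four ligands adopt the sterically favoured tetrahedral geometry.

tetrahedral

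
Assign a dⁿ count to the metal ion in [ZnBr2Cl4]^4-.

Summing ligand charges against the −4 overall charge gives an oxidation state of +2 for zinc.
Zinc is a group-12 element; Zn(II) is therefore d¹⁰.

d¹⁰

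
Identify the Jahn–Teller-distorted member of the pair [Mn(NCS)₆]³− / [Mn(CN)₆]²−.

[Mn(NCS)₆]³−: Ligand charges: each isothiocyanate is −1. With an overall charge of −3 the manganese centre must be in the +3 oxidation state. Group 7 minus oxidation state 3 gives a d⁴ configuration. Isothiocyanate is a weak-field ligand for a first-row metal, so the complex is high-spin. The t₂g³e_g¹ (high-spin) configuration has an unevenly filled e_g set; the Jahn–Teller theorem predicts a tetragonal distortion (typically axial elongation) to lift the degeneracy.
[Mn(CN)₆]²−: Summing ligand charges against the −2 overall charge gives an oxidation state of +4 for manganese. Mn sits in group 7, so the d-electron count is 7 − 4 = 3. The d³ configuration leaves the e_g set evenly filled (or empty) — no strong Jahn–Teller driving force.

[Mn(NCS)₆]³−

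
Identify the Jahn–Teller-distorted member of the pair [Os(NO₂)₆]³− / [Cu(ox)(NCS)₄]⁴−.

[Cu(ox)(NCS)₄]⁴−

[Os(NO₂)₆]³−: Summing ligand charges against the −3 overall charge gives an oxidation state of +3 for osmium. Osmium is a group-8 element; Os(III) is therefore d⁵. A 5d ion has a large Δₒ and is invariably low-spin. The d⁵ configuration leaves the e_g set evenly filled (or empty) — no strong Jahn–Teller driving force.
[Cu(ox)(NCS)₄]⁴−: Summing ligand charges against the −4 overall charge gives an oxidation state of +2 for copper. Copper is a group-11 element; Cu(II) is therefore d⁹. The t₂g⁶e_g³ configuration has an unevenly filled e_g set; the Jahn–Teller theorem predicts a tetragonal distortion (typically axial elongation) to lift the degeneracy.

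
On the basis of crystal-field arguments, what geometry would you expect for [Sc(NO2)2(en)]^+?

tetrahedral

Ligand charges: each nitro (N-bound nitrite) is −1; ethylenediamine is neutral. With an overall charge of +1 the scandium centre must be in the +3 oxidation state.
Scandium is a group-3 element; Sc(III) is therefore d⁰.
Counting donor atoms: 2×nitro (N-bound nitrite) (monodentate) → 2 donors; 1×ethylenediamine (bidentate) → 2 donors. Coordination number = 4.
A d⁰ ion has no crystal-field stabilisation preference between square planar and tetrahedral, so four ligands adopt the sterically favoured tetrahedral geometry.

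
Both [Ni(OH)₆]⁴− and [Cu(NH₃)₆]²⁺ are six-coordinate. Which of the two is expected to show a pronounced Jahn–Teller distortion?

[Cu(NH₃)₆]²⁺

[Ni(OH)₆]⁴−: Ligand charges: each hydroxide is −1. With an overall charge of −4 the nickel centre must be in the +2 oxidation state. Ni sits in group 10, so the d-electron count is 10 − 2 = 8. The d⁸ configuration leaves the e_g set evenly filled (or empty) — no strong Jahn–Teller driving force.
[Cu(NH₃)₆]²⁺: Ligand charges: ammonia is neutral. With an overall charge of +2 the copper centre must be in the +2 oxidation state. Copper is a group-11 element; Cu(II) is therefore d⁹. The t₂g⁶e_g³ configuration has an unevenly filled e_g set; the Jahn–Teller theorem predicts a tetragonal distortion (typically axial elongation) to lift the degeneracy.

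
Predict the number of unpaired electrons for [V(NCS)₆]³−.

2

Summing ligand charges against the −3 overall charge gives an oxidation state of +3 for vanadium.
Group 5 minus oxidation state 3 gives a d² configuration.
In an octahedral field the d² configuration is t₂g²e_g⁰ (only one arrangement possible), giving 2 unpaired electrons.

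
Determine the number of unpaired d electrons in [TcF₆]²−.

Summing ligand charges against the −2 overall charge gives an oxidation state of +4 for technetium.
Tc sits in group 7, so the d-electron count is 7 − 4 = 3.
In an octahedral field the d³ configuration is t₂g³e_g⁰ (only one arrangement possible), giving 3 unpaired electrons.

3 unpaired electrons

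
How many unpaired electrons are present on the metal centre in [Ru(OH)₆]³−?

Ligand charges: each hydroxide is −1. With an overall charge of −3 the ruthenium centre must be in the +3 oxidation state.
Ru sits in group 8, so the d-electron count is 8 − 3 = 5.
The spin state decides the count: a 4d ion has a large Δₒ and is invariably low-spin.
An octahedral low-spin d⁵ ion is t₂g⁵e_g⁰, giving 1 unpaired electron.

1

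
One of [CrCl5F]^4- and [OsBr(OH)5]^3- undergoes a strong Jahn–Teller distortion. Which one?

[CrCl5F]^4-

[CrCl5F]^4-: Ligand charges: each chloride is −1; each fluoride is −1. With an overall charge of −4 the chromium centre must be in the +2 oxidation state. Group 6 minus oxidation state 2 gives a d⁴ configuration. Chloride and fluoride are weak-field ligands for a first-row metal, so the complex is high-spin. The t₂g³e_g¹ (high-spin) configuration has an unevenly filled e_g set; the Jahn–Teller theorem predicts a tetragonal distortion (typically axial elongation) to lift the degeneracy.
[OsBr(OH)5]^3-: Ligand charges: each bromide is −1; each hydroxide is −1. With an overall charge of −3 the osmium centre must be in the +3 oxidation state. Os sits in group 8, so the d-electron count is 8 − 3 = 5. A 5d ion has a large Δₒ and is invariably low-spin. The d⁵ configuration leaves the e_g set evenly filled (or empty) — no strong Jahn–Teller driving force.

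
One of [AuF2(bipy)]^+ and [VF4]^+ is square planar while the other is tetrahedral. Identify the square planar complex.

For [AuF2(bipy)]^+: Ligand charges: each fluoride is −1; 2,2′-bipyridine is neutral. With an overall charge of +1 the gold centre must be in the +3 oxidation state. Au sits in group 11, so the d-electron count is 11 − 3 = 8. A 5d d⁸ ion has a large crystal-field splitting; square planar leaves the high-energy d_{x²−y²} orbital empty and maximises CFSE. → square planar.
For [VF4]^+: Ligand charges: each fluoride is −1. With an overall charge of +1 the vanadium centre must be in the +5 oxidation state. V sits in group 5, so the d-electron count is 5 − 5 = 0. A d⁰ ion has no crystal-field stabilisation preference between square planar and tetrahedral, so four ligands adopt the sterically favoured tetrahedral geometry. → tetrahedral.

[AuF2(bipy)]^+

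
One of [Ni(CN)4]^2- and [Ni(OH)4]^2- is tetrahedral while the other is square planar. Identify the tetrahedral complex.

For [Ni(CN)4]^2-: Each cyanide is −1; balancing the −2 overall charge requires Ni(II). Ni sits in group 10, so the d-electron count is 10 − 2 = 8. Cyanide is a strong-field ligand (high in the spectrochemical series). A 3d d⁸ ion with strong-field ligands gains enough CFSE to favour square planar over tetrahedral. → square planar.
For [Ni(OH)4]^2-: Ligand charges: each hydroxide is −1. With an overall charge of −2 the nickel centre must be in the +2 oxidation state. Group 10 minus oxidation state 2 gives a d⁸ configuration. Hydroxide is a weak-field ligand. With weak-field ligands the CFSE gain from square planar is small, so a 3d d⁸ ion takes the sterically preferred tetrahedral geometry. → tetrahedral.

[Ni(OH)4]^2-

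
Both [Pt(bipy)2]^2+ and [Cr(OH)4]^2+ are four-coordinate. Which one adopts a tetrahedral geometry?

For [Pt(bipy)2]^2+: 2,2′-bipyridine is neutral; balancing the +2 overall charge requires Pt(II). Pt sits in group 10, so the d-electron count is 10 − 2 = 8. A 5d d⁸ ion has a large crystal-field splitting; square planar leaves the high-energy d_{x²−y²} orbital empty and maximises CFSE. → square planar.
For [Cr(OH)4]^2+: Each hydroxide is −1; balancing the +2 overall charge requires Cr(VI). Cr sits in group 6, so the d-electron count is 6 − 6 = 0. A d⁰ ion has no crystal-field stabilisation preference between square planar and tetrahedral, so four ligands adopt the sterically favoured tetrahedral geometry. → tetrahedral.

[Cr(OH)4]^2+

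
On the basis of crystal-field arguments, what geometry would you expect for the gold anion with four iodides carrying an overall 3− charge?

Summing ligand charges against the −3 overall charge gives an oxidation state of +1 for gold.
Gold is a group-11 element; Au(I) is therefore d¹⁰.
With 4 monodentate ligands the coordination number is 4.
A d¹⁰ ion has no crystal-field stabilisation preference between square planar and tetrahedral, so four ligands adopt the sterically favoured tetrahedral geometry.

tetrahedral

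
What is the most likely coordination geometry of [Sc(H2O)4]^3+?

tetrahedral

Ligand charges: water is neutral. With an overall charge of +3 the scandium centre must be in the +3 oxidation state.
Sc sits in group 3, so the d-electron count is 3 − 3 = 0.
With 4 monodentate ligands the coordination number is 4.
A d⁰ ion has no crystal-field stabilisation preference between square planar and tetrahedral, so four ligands adopt the sterically favoured tetrahedral geometry.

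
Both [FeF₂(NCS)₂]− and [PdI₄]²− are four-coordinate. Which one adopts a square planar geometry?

For [FeF₂(NCS)₂]−: Each fluoride is −1; each isothiocyanate is −1; balancing the −1 overall charge requires Fe(III). Fe sits in group 8, so the d-electron count is 8 − 3 = 5. A high-spin d⁵ ion has zero CFSE in either geometry, so four ligands adopt the sterically favoured tetrahedral geometry. → tetrahedral.
For [PdI₄]²−: Summing ligand charges against the −2 overall charge gives an oxidation state of +2 for palladium. Palladium is a group-10 element; Pd(II) is therefore d⁸. A 4d d⁸ ion has a large crystal-field splitting; square planar leaves the high-energy d_{x²−y²} orbital empty and maximises CFSE. → square planar.

[PdI₄]²−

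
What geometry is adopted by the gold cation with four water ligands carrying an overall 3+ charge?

Ligand charges: water is neutral. With an overall charge of +3 the gold centre must be in the +3 oxidation state.
Gold is a group-11 element; Au(III) is therefore d⁸.
Coordination number: 4.
A 5d d⁸ ion has a large crystal-field splitting; square planar leaves the high-energy d_{x²−y²} orbital empty and maximises CFSE.

square planar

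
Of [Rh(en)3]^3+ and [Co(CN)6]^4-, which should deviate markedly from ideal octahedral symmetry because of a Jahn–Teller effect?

[Co(CN)6]^4-

[Rh(en)3]^3+: Ethylenediamine is neutral; balancing the +3 overall charge requires Rh(III). Rhodium is a group-9 element; Rh(III) is therefore d⁶. A 4d ion has a large Δₒ and is invariably low-spin. The d⁶ configuration leaves the e_g set evenly filled (or empty) — no strong Jahn–Teller driving force.
[Co(CN)6]^4-: Summing ligand charges against the −4 overall charge gives an oxidation state of +2 for cobalt. Group 9 minus oxidation state 2 gives a d⁷ configuration. Cyanide is a strong-field ligand (high in the spectrochemical series) for a first-row metal, so the complex is low-spin. The t₂g⁶e_g¹ (low-spin) configuration has an unevenly filled e_g set; the Jahn–Teller theorem predicts a tetragonal distortion (typically axial elongation) to lift the degeneracy.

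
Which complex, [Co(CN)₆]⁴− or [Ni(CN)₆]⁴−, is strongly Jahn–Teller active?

[Co(CN)₆]⁴−

[Co(CN)₆]⁴−: Summing ligand charges against the −4 overall charge gives an oxidation state of +2 for cobalt. Group 9 minus oxidation state 2 gives a d⁷ configuration. Cyanide is a strong-field ligand (high in the spectrochemical series) for a first-row metal, so the complex is low-spin. The t₂g⁶e_g¹ (low-spin) configuration has an unevenly filled e_g set; the Jahn–Teller theorem predicts a tetragonal distortion (typically axial elongation) to lift the degeneracy.
[Ni(CN)₆]⁴−: Summing ligand charges against the −4 overall charge gives an oxidation state of +2 for nickel. Ni sits in group 10, so the d-electron count is 10 − 2 = 8. The d⁸ configuration leaves the e_g set evenly filled (or empty) — no strong Jahn–Teller driving force.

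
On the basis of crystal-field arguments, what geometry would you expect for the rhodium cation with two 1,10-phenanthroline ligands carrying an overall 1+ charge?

square planar

1,10-phenanthroline is neutral; balancing the +1 overall charge requires Rh(I).
Rhodium is a group-9 element; Rh(I) is therefore d⁸.
Counting donor atoms: 2×1,10-phenanthroline (bidentate) → 4 donors. Coordination number = 4.
A 4d d⁸ ion has a large crystal-field splitting; square planar leaves the high-energy d_{x²−y²} orbital empty and maximises CFSE.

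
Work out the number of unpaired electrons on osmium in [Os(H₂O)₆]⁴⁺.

2

Water is neutral; balancing the +4 overall charge requires Os(IV).
Os sits in group 8, so the d-electron count is 8 − 4 = 4.
The spin state decides the count: a 5d ion has a large Δₒ and is invariably low-spin.
An octahedral low-spin d⁴ ion is t₂g⁴e_g⁰, giving 2 unpaired electrons.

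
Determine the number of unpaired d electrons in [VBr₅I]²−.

Ligand charges: each bromide is −1; each iodide is −1. With an overall charge of −2 the vanadium centre must be in the +4 oxidation state.
V sits in group 5, so the d-electron count is 5 − 4 = 1.
In an octahedral field the d¹ configuration is t₂g¹e_g⁰ (only one arrangement possible), giving 1 unpaired electron.

1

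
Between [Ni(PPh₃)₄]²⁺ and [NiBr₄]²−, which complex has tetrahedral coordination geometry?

For [Ni(PPh₃)₄]²⁺: Summing ligand charges against the +2 overall charge gives an oxidation state of +2 for nickel. Nickel is a group-10 element; Ni(II) is therefore d⁸. Triphenylphosphine is a strong-field ligand (high in the spectrochemical series). A 3d d⁸ ion with strong-field ligands gains enough CFSE to favour square planar over tetrahedral. → square planar.
For [NiBr₄]²−: Each bromide is −1; balancing the −2 overall charge requires Ni(II). Ni sits in group 10, so the d-electron count is 10 − 2 = 8. Bromide is a weak-field ligand. With weak-field ligands the CFSE gain from square planar is small, so a 3d d⁸ ion takes the sterically preferred tetrahedral geometry. → tetrahedral.

[NiBr₄]²−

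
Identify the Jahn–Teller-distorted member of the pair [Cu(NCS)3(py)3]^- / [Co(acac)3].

[Cu(NCS)3(py)3]^-: Summing ligand charges against the −1 overall charge gives an oxidation state of +2 for copper. Cu sits in group 11, so the d-electron count is 11 − 2 = 9. The t₂g⁶e_g³ configuration has an unevenly filled e_g set; the Jahn–Teller theorem predicts a tetragonal distortion (typically axial elongation) to lift the degeneracy.
[Co(acac)3]: Each acetylacetonate is −1; balancing the 0 overall charge requires Co(III). Co sits in group 9, so the d-electron count is 9 − 3 = 6. Co(III) has an exceptionally large octahedral splitting and is low-spin with essentially every ligand except fluoride. The d⁶ configuration leaves the e_g set evenly filled (or empty) — no strong Jahn–Teller driving force.

[Cu(NCS)3(py)3]^-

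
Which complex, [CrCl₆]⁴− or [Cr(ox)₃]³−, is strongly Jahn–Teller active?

[CrCl₆]⁴−: Summing ligand charges against the −4 overall charge gives an oxidation state of +2 for chromium. Group 6 minus oxidation state 2 gives a d⁴ configuration. Chloride is a weak-field ligand for a first-row metal, so the complex is high-spin. The t₂g³e_g¹ (high-spin) configuration has an unevenly filled e_g set; the Jahn–Teller theorem predicts a tetragonal distortion (typically axial elongation) to lift the degeneracy.
[Cr(ox)₃]³−: Ligand charges: each oxalate is −2. With an overall charge of −3 the chromium centre must be in the +3 oxidation state. Cr sits in group 6, so the d-electron count is 6 − 3 = 3. The d³ configuration leaves the e_g set evenly filled (or empty) — no strong Jahn–Teller driving force.

[CrCl₆]⁴−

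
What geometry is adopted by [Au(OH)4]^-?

square planar

Summing ligand charges against the −1 overall charge gives an oxidation state of +3 for gold.
Gold is a group-11 element; Au(III) is therefore d⁸.
Coordination number: 4.
A 5d d⁸ ion has a large crystal-field splitting; square planar leaves the high-energy d_{x²−y²} orbital empty and maximises CFSE.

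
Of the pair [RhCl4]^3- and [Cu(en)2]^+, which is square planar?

[RhCl4]^3-

For [RhCl4]^3-: Ligand charges: each chloride is −1. With an overall charge of −3 the rhodium centre must be in the +1 oxidation state. Rh sits in group 9, so the d-electron count is 9 − 1 = 8. A 4d d⁸ ion has a large crystal-field splitting; square planar leaves the high-energy d_{x²−y²} orbital empty and maximises CFSE. → square planar.
For [Cu(en)2]^+: Ligand charges: ethylenediamine is neutral. With an overall charge of +1 the copper centre must be in the +1 oxidation state. Copper is a group-11 element; Cu(I) is therefore d¹⁰. A d¹⁰ ion has no crystal-field stabilisation preference between square planar and tetrahedral, so four ligands adopt the sterically favoured tetrahedral geometry. → tetrahedral.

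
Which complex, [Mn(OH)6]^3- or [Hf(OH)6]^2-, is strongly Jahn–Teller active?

[Mn(OH)6]^3-: Ligand charges: each hydroxide is −1. With an overall charge of −3 the manganese centre must be in the +3 oxidation state. Group 7 minus oxidation state 3 gives a d⁴ configuration. Hydroxide is a weak-field ligand for a first-row metal, so the complex is high-spin. The t₂g³e_g¹ (high-spin) configuration has an unevenly filled e_g set; the Jahn–Teller theorem predicts a tetragonal distortion (typically axial elongation) to lift the degeneracy.
[Hf(OH)6]^2-: Each hydroxide is −1; balancing the −2 overall charge requires Hf(IV). Hafnium is a group-4 element; Hf(IV) is therefore d⁰. The d⁰ configuration leaves the e_g set evenly filled (or empty) — no strong Jahn–Teller driving force.

[Mn(OH)6]^3-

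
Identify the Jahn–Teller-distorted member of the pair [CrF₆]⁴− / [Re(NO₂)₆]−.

[CrF₆]⁴−

[CrF₆]⁴−: Each fluoride is −1; balancing the −4 overall charge requires Cr(II). Chromium is a group-6 element; Cr(II) is therefore d⁴. Fluoride is a weak-field ligand for a first-row metal, so the complex is high-spin. The t₂g³e_g¹ (high-spin) configuration has an unevenly filled e_g set; the Jahn–Teller theorem predicts a tetragonal distortion (typically axial elongation) to lift the degeneracy.
[Re(NO₂)₆]−: Summing ligand charges against the −1 overall charge gives an oxidation state of +5 for rhenium. Rhenium is a group-7 element; Re(V) is therefore d². The d² configuration leaves the e_g set evenly filled (or empty) — no strong Jahn–Teller driving force.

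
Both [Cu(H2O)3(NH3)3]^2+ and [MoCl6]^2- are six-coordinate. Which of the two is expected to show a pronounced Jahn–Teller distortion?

[Cu(H2O)3(NH3)3]^2+: Water is neutral; ammonia is neutral; balancing the +2 overall charge requires Cu(II). Copper is a group-11 element; Cu(II) is therefore d⁹. The t₂g⁶e_g³ configuration has an unevenly filled e_g set; the Jahn–Teller theorem predicts a tetragonal distortion (typically axial elongation) to lift the degeneracy.
[MoCl6]^2-: Ligand charges: each chloride is −1. With an overall charge of −2 the molybdenum centre must be in the +4 oxidation state. Mo sits in group 6, so the d-electron count is 6 − 4 = 2. The d² configuration leaves the e_g set evenly filled (or empty) — no strong Jahn–Teller driving force.

[Cu(H2O)3(NH3)3]^2+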